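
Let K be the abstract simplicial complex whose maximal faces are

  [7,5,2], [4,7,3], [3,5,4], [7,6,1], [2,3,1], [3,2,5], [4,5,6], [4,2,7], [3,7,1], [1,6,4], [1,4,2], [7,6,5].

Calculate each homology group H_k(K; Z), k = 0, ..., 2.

H_0 = Z,  H_1 = Z_2,  H_2 = 0.

Fix the vertex order 1 < 2 < 3 < 4 < 5 < 6 < 7 and write every simplex with vertices in increasing order. Then dim K = 2 and the simplices of K are:

  0-simplices (7): [1], [2], [3], [4], [5], [6], [7]
  1-simplices (18): [1,2], [1,3], [1,4], [1,6], [1,7], [2,3], [2,4], [2,5], [2,7], [3,4], [3,5], [3,7], [4,5], [4,6], [4,7], [5,6], [5,7], [6,7]
  2-simplices (12): [1,2,3], [1,2,4], [1,3,7], [1,4,6], [1,6,7], [2,3,5], [2,4,7], [2,5,7], [3,4,5], [3,4,7], [4,5,6], [5,6,7]

giving chain groups C_0 ≅ Z^7, C_1 ≅ Z^18, C_2 ≅ Z^12.

The boundary map ∂_1: C_1 → C_0 maps an edge to its endpoints' difference, ∂[p,q] = q − p. For instance
  ∂[1,6] = [6] − [1].
This gives a 7×18 integer matrix of rank 6; reducing to Smith normal form yields diagonal entries (1,1,1,1,1,1).

The boundary map ∂_2: C_2 → C_1 acts by ∂[p,q,r] = [q,r] − [p,r] + [p,q]. For instance
  ∂[1,2,4] = [2,4] − [1,4] + [1,2],
  ∂[3,4,5] = [4,5] − [3,5] + [3,4].
The 18×12 boundary matrix has rank 12 and Smith normal form diag(1,1,1,1,1,1,1,1,1,1,1,2).

From H_k ≅ ker(∂_k) / im(∂_{k+1}) we obtain:

  H_0: rank C_0 − rank ∂_1 = 7 − 6 = 1, and the invariant factors of ∂_1 are all 1, so H_0 = Z.
  H_1: rank ker ∂_1 − rank ∂_2 = (18 − 6) − 12 = 0, and ∂_2 has invariant factor 2 > 1, so H_1 = Z_2.
  H_2: rank ker ∂_2 − rank ∂_3 = (12 − 12) − 0 = 0, and there is no ∂_3, so H_2 = 0.

As a check, the Euler characteristic is 7 − 18 + 12 = 1, which agrees with 1 − 0 + 0 = 1.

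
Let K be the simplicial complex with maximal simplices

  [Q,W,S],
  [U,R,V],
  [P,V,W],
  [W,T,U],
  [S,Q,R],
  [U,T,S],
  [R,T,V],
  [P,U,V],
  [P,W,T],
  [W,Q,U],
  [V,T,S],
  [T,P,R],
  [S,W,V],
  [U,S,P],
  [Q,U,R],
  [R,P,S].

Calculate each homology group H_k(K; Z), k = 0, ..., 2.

H_0 = Z,  H_1 = Z^2,  H_2 = Z.

K has 8 vertices, 24 edges, 16 triangles.
rank ∂_0 = 0, rank ∂_1 = 7 ⇒ b_0 = 8 − 0 − 7 = 1; all invariant factors of ∂_1 are 1 so no torsion. So H_0 ≅ Z.
rank ∂_1 = 7, rank ∂_2 = 15 ⇒ b_1 = 24 − 7 − 15 = 2; all invariant factors of ∂_2 are 1 so no torsion. So H_1 ≅ Z^2.
rank ∂_2 = 15, rank ∂_3 = 0 ⇒ b_2 = 16 − 15 − 0 = 1. So H_2 ≅ Z.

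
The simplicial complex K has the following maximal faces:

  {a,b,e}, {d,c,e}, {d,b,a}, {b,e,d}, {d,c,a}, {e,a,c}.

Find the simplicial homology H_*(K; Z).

H_0 ≅ Z,  H_1 = 0,  H_2 ≅ Z.

Take the total order a < b < c < d < e on the vertex set. Then K (dimension 2) consists of the simplices:

  0-simplices (5): a, b, c, d, e
  1-simplices (9): ab, ac, ad, ae, bd, be, cd, ce, de
  2-simplices (6): abd, abe, acd, ace, bde, cde

Hence C_0 ≅ Z^5, C_1 ≅ Z^9, C_2 ≅ Z^6.

∂_1: C_1 → C_0 sends each edge [p,q] (with p < q) to q − p. For instance
  ∂be = e − b.
The 5×9 boundary matrix has rank 4 and Smith normal form diag(1,1,1,1).

Boundary ∂_2: C_2 → C_1 sends each 2-simplex [p,q,r] to [q,r] − [p,r] + [p,q]. For instance
  ∂acd = cd − ad + ac,
  ∂abd = bd − ad + ab.
As a 9×6 matrix over Z this has rank 5, with invariant factors (1,1,1,1,1).

From H_k ≅ ker(∂_k) / im(∂_{k+1}) we obtain:

  H_0: rank C_0 − rank ∂_1 = 5 − 4 = 1, and the invariant factors of ∂_1 are all 1, so H_0 ≅ Z.
  H_1: rank ker ∂_1 − rank ∂_2 = (9 − 4) − 5 = 0, and the invariant factors of ∂_2 are all 1, so H_1 ≅ 0.
  H_2: rank ker ∂_2 − rank ∂_3 = (6 − 5) − 0 = 1, and there is no ∂_3, so H_2 ≅ Z.

As a check, the Euler characteristic is 5 − 9 + 6 = 2, which agrees with 1 − 0 + 1 = 2.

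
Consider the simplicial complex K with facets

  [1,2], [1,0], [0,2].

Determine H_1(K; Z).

Take the total order 0 < 1 < 2 on the vertex set. Then K (dimension 1) consists of the simplices:

  0-simplices (3): [0], [1], [2]
  1-simplices (3): [0,1], [0,2], [1,2]

so the chain groups are C_0 ≅ Z^3, C_1 ≅ Z^3.

The boundary map ∂_1: C_1 → C_0 sends each edge [p,q] (with p < q) to q − p.
As a 3×3 matrix over Z this has rank 2, with invariant factors (1,1).

Computing H_k = (kernel of ∂_k) / (image of ∂_{k+1}):

  H_1: rank ker ∂_1 − rank ∂_2 = (3 − 2) − 0 = 1, and there is no ∂_2, so H_1 ≅ Z.

H_1 ≅ Z.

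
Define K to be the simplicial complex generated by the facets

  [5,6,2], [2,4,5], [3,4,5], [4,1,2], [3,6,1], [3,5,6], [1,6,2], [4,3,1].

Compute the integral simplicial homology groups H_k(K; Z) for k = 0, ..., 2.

K has 6 vertices, 12 edges, 8 triangles.
rank ∂_0 = 0, rank ∂_1 = 5 ⇒ b_0 = 6 − 0 − 5 = 1; all invariant factors of ∂_1 are 1 so no torsion. So H_0 ≅ Z.
rank ∂_1 = 5, rank ∂_2 = 7 ⇒ b_1 = 12 − 5 − 7 = 0; all invariant factors of ∂_2 are 1 so no torsion. So H_1 ≅ 0.
rank ∂_2 = 7, rank ∂_3 = 0 ⇒ b_2 = 8 − 7 − 0 = 1. So H_2 ≅ Z.

H_0 = Z,  H_1 = 0,  H_2 = Z.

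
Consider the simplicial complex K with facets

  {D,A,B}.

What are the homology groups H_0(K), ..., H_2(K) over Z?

H_0 = Z,  H_1 = 0,  H_2 = 0.

Fix the vertex order A < B < D and write every simplex with vertices in increasing order. Then dim K = 2 and the simplices of K are:

  0-simplices (3): A, B, D
  1-simplices (3): AB, AD, BD
  2-simplices (1): ABD

Hence C_0 ≅ Z^3, C_1 ≅ Z^3, C_2 ≅ Z^1.

The boundary map ∂_1: C_1 → C_0 is given by ∂[p,q] = [q] − [p]. For instance
  ∂AB = B − A.
As a 3×3 matrix over Z this has rank 2, with invariant factors (1,1).

∂_2: C_2 → C_1 acts by ∂[p,q,r] = [q,r] − [p,r] + [p,q]. For instance
  ∂ABD = BD − AD + AB.
This gives a 3×1 integer matrix of rank 1; reducing to Smith normal form yields diagonal entries (1).

Now H_k = ker ∂_k / im ∂_{k+1}, so:

  H_0: rank C_0 − rank ∂_1 = 3 − 2 = 1, and the invariant factors of ∂_1 are all 1, so H_0 ≅ Z.
  H_1: rank ker ∂_1 − rank ∂_2 = (3 − 2) − 1 = 0, and the invariant factors of ∂_2 are all 1, so H_1 ≅ 0.
  H_2: rank ker ∂_2 − rank ∂_3 = (1 − 1) − 0 = 0, and there is no ∂_3, so H_2 ≅ 0.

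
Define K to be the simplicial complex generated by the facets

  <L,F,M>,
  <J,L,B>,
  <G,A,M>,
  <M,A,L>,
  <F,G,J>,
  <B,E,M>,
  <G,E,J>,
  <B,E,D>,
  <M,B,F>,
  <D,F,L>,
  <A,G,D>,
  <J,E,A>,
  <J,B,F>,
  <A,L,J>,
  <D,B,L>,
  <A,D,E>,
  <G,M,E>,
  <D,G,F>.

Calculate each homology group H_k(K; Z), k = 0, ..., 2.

H_0 = Z,  H_1 = Z ⊕ Z/2,  H_2 = 0.

Take the total order A < B < D < E < F < G < J < L < M on the vertex set. Then K (dimension 2) consists of the simplices:

  0-simplices (9): A, B, D, E, F, G, J, L, M
  1-simplices (27): AD, AE, AG, AJ, AL, AM, BD, BE, BF, BJ, BL, BM, DE, DF, DG, DL, EG, EJ, EM, FG, FJ, FL, FM, GJ, GM, JL, LM
  2-simplices (18): ADE, ADG, AEJ, AGM, AJL, ALM, BDE, BDL, BEM, BFJ, BFM, BJL, DFG, DFL, EGJ, EGM, FGJ, FLM

Hence C_0 ≅ Z^9, C_1 ≅ Z^27, C_2 ≅ Z^18.

The boundary map ∂_1: C_1 → C_0 is given by ∂[p,q] = [q] − [p].
The resulting 9×27 matrix has rank 8, and its Smith normal form has invariant factors (1,1,1,1,1,1,1,1).

∂_2: C_2 → C_1 maps a triangle to the signed sum of its edges. For instance
  ∂DFG = FG − DG + DF,
  ∂BJL = JL − BL + BJ.
As a 27×18 matrix over Z this has rank 18, with invariant factors (1,1,1,1,1,1,1,1,1,1,1,1,1,1,1,1,1,2).

Reading off H_k = ker ∂_k / im ∂_{k+1}:

  H_0: rank C_0 − rank ∂_1 = 9 − 8 = 1, and the invariant factors of ∂_1 are all 1, so H_0 ≅ Z.
  H_1: rank ker ∂_1 − rank ∂_2 = (27 − 8) − 18 = 1, and ∂_2 has invariant factor 2 > 1, so H_1 ≅ Z ⊕ Z/2.
  H_2: rank ker ∂_2 − rank ∂_3 = (18 − 18) − 0 = 0, and there is no ∂_3, so H_2 ≅ 0.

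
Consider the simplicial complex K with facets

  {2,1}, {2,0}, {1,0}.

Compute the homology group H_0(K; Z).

H_0 = Z.

We work with the vertex ordering 0 < 1 < 2. The simplices of K, each written with vertices in increasing order, are:

  0-simplices (3): [0], [1], [2]
  1-simplices (3): [0,1], [0,2], [1,2]

giving chain groups C_0 ≅ Z^3, C_1 ≅ Z^3.

∂_1: C_1 → C_0 is given by ∂[p,q] = [q] − [p]. For instance
  ∂[0,1] = [1] − [0].
This gives a 3×3 integer matrix of rank 2; reducing to Smith normal form yields diagonal entries (1,1).

Now H_k = ker ∂_k / im ∂_{k+1}, so:

  H_0: rank C_0 − rank ∂_1 = 3 − 2 = 1, and the invariant factors of ∂_1 are all 1, so H_0 ≅ Z.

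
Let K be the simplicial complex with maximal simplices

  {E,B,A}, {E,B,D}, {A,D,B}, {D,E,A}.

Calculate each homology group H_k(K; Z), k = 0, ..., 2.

K has 4 vertices, 6 edges, 4 triangles.
rank ∂_0 = 0, rank ∂_1 = 3 ⇒ b_0 = 4 − 0 − 3 = 1; all invariant factors of ∂_1 are 1 so no torsion. So H_0 ≅ Z.
rank ∂_1 = 3, rank ∂_2 = 3 ⇒ b_1 = 6 − 3 − 3 = 0; all invariant factors of ∂_2 are 1 so no torsion. So H_1 ≅ 0.
rank ∂_2 = 3, rank ∂_3 = 0 ⇒ b_2 = 4 − 3 − 0 = 1. So H_2 ≅ Z.

H_0 = Z,  H_1 = 0,  H_2 = Z.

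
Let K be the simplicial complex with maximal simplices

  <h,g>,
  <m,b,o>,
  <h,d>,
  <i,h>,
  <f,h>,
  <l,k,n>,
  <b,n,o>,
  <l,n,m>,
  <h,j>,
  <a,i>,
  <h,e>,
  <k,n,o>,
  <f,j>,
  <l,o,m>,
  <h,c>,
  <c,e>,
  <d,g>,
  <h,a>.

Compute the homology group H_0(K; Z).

Order the vertices as a < b < c < d < e < f < g < h < i < j < k < l < m < n < o. Listing each simplex with vertices in this order, K has dimension 2 with simplices:

  0-simplices (15): a, b, c, d, e, f, g, h, i, j, k, l, m, n, o
  1-simplices (24): ah, ai, bm, bn, bo, ce, ch, dg, dh, eh, fh, fj, gh, hi, hj, kl, kn, ko, lm, ln, lo, mn, mo, no
  2-simplices (6): bmo, bno, kln, kno, lmn, lmo

so the chain groups are C_0 ≅ Z^15, C_1 ≅ Z^24, C_2 ≅ Z^6.

Boundary ∂_1: C_1 → C_0 sends each edge [p,q] (with p < q) to q − p. For instance
  ∂fj = j − f.
This gives a 15×24 integer matrix of rank 13; reducing to Smith normal form yields diagonal entries (1,1,1,1,1,1,1,1,1,1,1,1,1).

The boundary map ∂_2: C_2 → C_1 maps a triangle to the signed sum of its edges. For instance
  ∂bno = no − bo + bn,
  ∂lmn = mn − ln + lm.
As a 24×6 matrix over Z this has rank 6, with invariant factors (1,1,1,1,1,1).

From H_k ≅ ker(∂_k) / im(∂_{k+1}) we obtain:

  H_0: rank C_0 − rank ∂_1 = 15 − 13 = 2, and the invariant factors of ∂_1 are all 1, so H_0 ≅ Z^2.

H_0 = Z^2.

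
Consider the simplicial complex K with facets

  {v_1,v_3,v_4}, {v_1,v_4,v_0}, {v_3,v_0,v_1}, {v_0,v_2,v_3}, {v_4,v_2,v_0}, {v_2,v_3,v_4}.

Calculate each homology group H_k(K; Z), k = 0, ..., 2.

Order the vertices as v_0 < v_1 < v_2 < v_3 < v_4. Listing each simplex with vertices in this order, K has dimension 2 with simplices:

  0-simplices (5): [v_0], [v_1], [v_2], [v_3], [v_4]
  1-simplices (9): [v_0,v_1], [v_0,v_2], [v_0,v_3], [v_0,v_4], [v_1,v_3], [v_1,v_4], [v_2,v_3], [v_2,v_4], [v_3,v_4]
  2-simplices (6): [v_0,v_1,v_3], [v_0,v_1,v_4], [v_0,v_2,v_3], [v_0,v_2,v_4], [v_1,v_3,v_4], [v_2,v_3,v_4]

giving chain groups C_0 ≅ Z^5, C_1 ≅ Z^9, C_2 ≅ Z^6.

Boundary ∂_1: C_1 → C_0 is given by ∂[p,q] = [q] − [p].
This gives a 5×9 integer matrix of rank 4; reducing to Smith normal form yields diagonal entries (1,1,1,1).

∂_2: C_2 → C_1 sends each 2-simplex [p,q,r] to [q,r] − [p,r] + [p,q]. For instance
  ∂[v_2,v_3,v_4] = [v_3,v_4] − [v_2,v_4] + [v_2,v_3],
  ∂[v_0,v_1,v_4] = [v_1,v_4] − [v_0,v_4] + [v_0,v_1].
The resulting 9×6 matrix has rank 5, and its Smith normal form has invariant factors (1,1,1,1,1).

From H_k ≅ ker(∂_k) / im(∂_{k+1}) we obtain:

  H_0: rank C_0 − rank ∂_1 = 5 − 4 = 1, and the invariant factors of ∂_1 are all 1, so H_0 = Z.
  H_1: rank ker ∂_1 − rank ∂_2 = (9 − 4) − 5 = 0, and the invariant factors of ∂_2 are all 1, so H_1 = 0.
  H_2: rank ker ∂_2 − rank ∂_3 = (6 − 5) − 0 = 1, and there is no ∂_3, so H_2 = Z.

As a check, the Euler characteristic is 5 − 9 + 6 = 2, which agrees with 1 − 0 + 1 = 2.

H_0 = Z,  H_1 = 0,  H_2 = Z.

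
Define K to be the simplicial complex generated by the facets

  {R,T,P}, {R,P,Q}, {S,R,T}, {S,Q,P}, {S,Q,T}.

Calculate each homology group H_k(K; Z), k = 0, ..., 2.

H_0 = Z,  H_1 = Z,  H_2 = 0.

Fix the vertex order P < Q < R < S < T and write every simplex with vertices in increasing order. Then dim K = 2 and the simplices of K are:

  0-simplices (5): P, Q, R, S, T
  1-simplices (10): PQ, PR, PS, PT, QR, QS, QT, RS, RT, ST
  2-simplices (5): PQR, PQS, PRT, QST, RST

giving chain groups C_0 ≅ Z^5, C_1 ≅ Z^10, C_2 ≅ Z^5.

Boundary ∂_1: C_1 → C_0 is given by ∂[p,q] = [q] − [p]. For instance
  ∂PT = T − P.
The 5×10 boundary matrix has rank 4 and Smith normal form diag(1,1,1,1).

The boundary map ∂_2: C_2 → C_1 sends each 2-simplex [p,q,r] to [q,r] − [p,r] + [p,q]. For instance
  ∂PQS = QS − PS + PQ,
  ∂PRT = RT − PT + PR.
As a 10×5 matrix over Z this has rank 5, with invariant factors (1,1,1,1,1).

From H_k ≅ ker(∂_k) / im(∂_{k+1}) we obtain:

  H_0: rank C_0 − rank ∂_1 = 5 − 4 = 1, and the invariant factors of ∂_1 are all 1, so H_0 ≅ Z.
  H_1: rank ker ∂_1 − rank ∂_2 = (10 − 4) − 5 = 1, and the invariant factors of ∂_2 are all 1, so H_1 ≅ Z.
  H_2: rank ker ∂_2 − rank ∂_3 = (5 − 5) − 0 = 0, and there is no ∂_3, so H_2 ≅ 0.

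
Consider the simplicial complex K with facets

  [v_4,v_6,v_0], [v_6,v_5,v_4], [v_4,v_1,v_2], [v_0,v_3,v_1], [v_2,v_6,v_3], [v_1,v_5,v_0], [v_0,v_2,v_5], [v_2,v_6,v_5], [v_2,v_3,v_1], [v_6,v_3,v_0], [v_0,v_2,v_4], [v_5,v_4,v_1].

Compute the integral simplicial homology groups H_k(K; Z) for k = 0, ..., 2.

H_0 ≅ Z,  H_1 ≅ Z/2,  H_2 = 0.

Take the total order v_0 < v_1 < v_2 < v_3 < v_4 < v_5 < v_6 on the vertex set. Then K (dimension 2) consists of the simplices:

  0-simplices (7): [v_0], [v_1], [v_2], [v_3], [v_4], [v_5], [v_6]
  1-simplices (18): (18 of them)
  2-simplices (12): (12 of them)

Hence C_0 ≅ Z^7, C_1 ≅ Z^18, C_2 ≅ Z^12.

∂_1: C_1 → C_0 maps an edge to its endpoints' difference, ∂[p,q] = q − p. For instance
  ∂[v_0,v_1] = [v_1] − [v_0].
The resulting 7×18 matrix has rank 6, and its Smith normal form has invariant factors (1,1,1,1,1,1).

∂_2: C_2 → C_1 acts by ∂[p,q,r] = [q,r] − [p,r] + [p,q]. For instance
  ∂[v_0,v_1,v_3] = [v_1,v_3] − [v_0,v_3] + [v_0,v_1],
  ∂[v_0,v_1,v_5] = [v_1,v_5] − [v_0,v_5] + [v_0,v_1].
This gives a 18×12 integer matrix of rank 12; reducing to Smith normal form yields diagonal entries (1,1,1,1,1,1,1,1,1,1,1,2).

Reading off H_k = ker ∂_k / im ∂_{k+1}:

  H_0: rank C_0 − rank ∂_1 = 7 − 6 = 1, and the invariant factors of ∂_1 are all 1, so H_0 = Z.
  H_1: rank ker ∂_1 − rank ∂_2 = (18 − 6) − 12 = 0, and ∂_2 has invariant factor 2 > 1, so H_1 = Z/2.
  H_2: rank ker ∂_2 − rank ∂_3 = (12 − 12) − 0 = 0, and there is no ∂_3, so H_2 = 0.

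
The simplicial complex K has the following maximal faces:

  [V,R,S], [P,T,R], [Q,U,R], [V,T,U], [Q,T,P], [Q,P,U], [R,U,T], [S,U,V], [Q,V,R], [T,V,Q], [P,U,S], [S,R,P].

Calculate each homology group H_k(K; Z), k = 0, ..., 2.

Fix the vertex order P < Q < R < S < T < U < V and write every simplex with vertices in increasing order. Then dim K = 2 and the simplices of K are:

  0-simplices (7): P, Q, R, S, T, U, V
  1-simplices (18): PQ, PR, PS, PT, PU, QR, QT, QU, QV, RS, RT, RU, RV, SU, SV, TU, TV, UV
  2-simplices (12): PQT, PQU, PRS, PRT, PSU, QRU, QRV, QTV, RSV, RTU, SUV, TUV

so the chain groups are C_0 ≅ Z^7, C_1 ≅ Z^18, C_2 ≅ Z^12.

The boundary map ∂_1: C_1 → C_0 maps an edge to its endpoints' difference, ∂[p,q] = q − p. For instance
  ∂RV = V − R.
The resulting 7×18 matrix has rank 6, and its Smith normal form has invariant factors (1,1,1,1,1,1).

The boundary map ∂_2: C_2 → C_1 maps a triangle to the signed sum of its edges. For instance
  ∂QRU = RU − QU + QR,
  ∂TUV = UV − TV + TU.
As a 18×12 matrix over Z this has rank 12, with invariant factors (1,1,1,1,1,1,1,1,1,1,1,2).

Now H_k = ker ∂_k / im ∂_{k+1}, so:

  H_0: rank C_0 − rank ∂_1 = 7 − 6 = 1, and the invariant factors of ∂_1 are all 1, so H_0 ≅ Z.
  H_1: rank ker ∂_1 − rank ∂_2 = (18 − 6) − 12 = 0, and ∂_2 has invariant factor 2 > 1, so H_1 ≅ Z/2.
  H_2: rank ker ∂_2 − rank ∂_3 = (12 − 12) − 0 = 0, and there is no ∂_3, so H_2 ≅ 0.

As a check, the Euler characteristic is 7 − 18 + 12 = 1, which agrees with 1 − 0 + 0 = 1.
(K is a triangulation of the real projective plane RP^2.)

H_0 ≅ Z,  H_1 ≅ Z/2,  H_2 = 0.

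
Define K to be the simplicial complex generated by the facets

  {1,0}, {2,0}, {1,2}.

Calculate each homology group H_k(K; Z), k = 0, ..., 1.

We work with the vertex ordering 0 < 1 < 2. The simplices of K, each written with vertices in increasing order, are:

  0-simplices (3): [0], [1], [2]
  1-simplices (3): [0,1], [0,2], [1,2]

Hence C_0 ≅ Z^3, C_1 ≅ Z^3.

∂_1: C_1 → C_0 is given by ∂[p,q] = [q] − [p]. For instance
  ∂[1,2] = [2] − [1].
As a 3×3 matrix over Z this has rank 2, with invariant factors (1,1).

Computing H_k = (kernel of ∂_k) / (image of ∂_{k+1}):

  H_0: rank C_0 − rank ∂_1 = 3 − 2 = 1, and the invariant factors of ∂_1 are all 1, so H_0 = Z.
  H_1: rank ker ∂_1 − rank ∂_2 = (3 − 2) − 0 = 1, and there is no ∂_2, so H_1 = Z.

H_0 ≅ Z,  H_1 ≅ Z.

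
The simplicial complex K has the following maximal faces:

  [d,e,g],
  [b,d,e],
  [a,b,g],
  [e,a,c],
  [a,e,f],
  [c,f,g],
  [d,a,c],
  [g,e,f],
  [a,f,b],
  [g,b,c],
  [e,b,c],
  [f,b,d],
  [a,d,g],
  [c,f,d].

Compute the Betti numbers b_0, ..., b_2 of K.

K has 7 vertices, 21 edges, 14 triangles.
rank ∂_0 = 0, rank ∂_1 = 6 ⇒ b_0 = 7 − 0 − 6 = 1; all invariant factors of ∂_1 are 1 so no torsion. So H_0 ≅ Z.
rank ∂_1 = 6, rank ∂_2 = 13 ⇒ b_1 = 21 − 6 − 13 = 2; all invariant factors of ∂_2 are 1 so no torsion. So H_1 ≅ Z^2.
rank ∂_2 = 13, rank ∂_3 = 0 ⇒ b_2 = 14 − 13 − 0 = 1. So H_2 ≅ Z.

b_0 = 1, b_1 = 2, b_2 = 1.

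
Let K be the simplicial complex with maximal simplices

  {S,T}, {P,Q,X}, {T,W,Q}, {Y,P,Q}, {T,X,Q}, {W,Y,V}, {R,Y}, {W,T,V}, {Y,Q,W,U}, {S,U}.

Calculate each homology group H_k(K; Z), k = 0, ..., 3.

H_0 = Z,  H_1 = Z,  H_2 = 0,  H_3 = 0.

Take the total order P < Q < R < S < T < U < V < W < X < Y on the vertex set. Then K (dimension 3) consists of the simplices:

  0-simplices (10): P, Q, R, S, T, U, V, W, X, Y
  1-simplices (19): PQ, PX, PY, QT, QU, QW, QX, QY, RY, ST, SU, TV, TW, TX, UW, UY, VW, VY, WY
  2-simplices (10): PQX, PQY, QTW, QTX, QUW, QUY, QWY, TVW, UWY, VWY
  3-simplices (1): QUWY

so the chain groups are C_0 ≅ Z^10, C_1 ≅ Z^19, C_2 ≅ Z^10, C_3 ≅ Z^1.

The boundary map ∂_1: C_1 → C_0 is given by ∂[p,q] = [q] − [p]. For instance
  ∂VY = Y − V.
As a 10×19 matrix over Z this has rank 9, with invariant factors (1,1,1,1,1,1,1,1,1).

Boundary ∂_2: C_2 → C_1 sends each 2-simplex [p,q,r] to [q,r] − [p,r] + [p,q]. For instance
  ∂UWY = WY − UY + UW,
  ∂TVW = VW − TW + TV.
The resulting 19×10 matrix has rank 9, and its Smith normal form has invariant factors (1,1,1,1,1,1,1,1,1).

The boundary map ∂_3: C_3 → C_2 sends each 3-simplex σ to the alternating sum Σ_i (−1)^i (σ with its i-th vertex removed). For instance
  ∂QUWY = UWY − QWY + QUY − QUW.
The 10×1 boundary matrix has rank 1 and Smith normal form diag(1).

Computing H_k = (kernel of ∂_k) / (image of ∂_{k+1}):

  H_0: rank C_0 − rank ∂_1 = 10 − 9 = 1, and the invariant factors of ∂_1 are all 1, so H_0 ≅ Z.
  H_1: rank ker ∂_1 − rank ∂_2 = (19 − 9) − 9 = 1, and the invariant factors of ∂_2 are all 1, so H_1 ≅ Z.
  H_2: rank ker ∂_2 − rank ∂_3 = (10 − 9) − 1 = 0, and the invariant factors of ∂_3 are all 1, so H_2 ≅ 0.
  H_3: rank ker ∂_3 − rank ∂_4 = (1 − 1) − 0 = 0, and there is no ∂_4, so H_3 ≅ 0.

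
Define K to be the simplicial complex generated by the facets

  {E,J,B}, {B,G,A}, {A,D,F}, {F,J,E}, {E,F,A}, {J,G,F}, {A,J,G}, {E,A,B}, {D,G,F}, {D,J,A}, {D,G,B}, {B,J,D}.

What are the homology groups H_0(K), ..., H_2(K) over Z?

Order the vertices as A < B < D < E < F < G < J. Listing each simplex with vertices in this order, K has dimension 2 with simplices:

  0-simplices (7): A, B, D, E, F, G, J
  1-simplices (18): AB, AD, AE, AF, AG, AJ, BD, BE, BG, BJ, DF, DG, DJ, EF, EJ, FG, FJ, GJ
  2-simplices (12): ABE, ABG, ADF, ADJ, AEF, AGJ, BDG, BDJ, BEJ, DFG, EFJ, FGJ

so the chain groups are C_0 ≅ Z^7, C_1 ≅ Z^18, C_2 ≅ Z^12.

Boundary ∂_1: C_1 → C_0 is given by ∂[p,q] = [q] − [p].
The resulting 7×18 matrix has rank 6, and its Smith normal form has invariant factors (1,1,1,1,1,1).

Boundary ∂_2: C_2 → C_1 sends each 2-simplex [p,q,r] to [q,r] − [p,r] + [p,q]. For instance
  ∂DFG = FG − DG + DF,
  ∂ABE = BE − AE + AB.
This gives a 18×12 integer matrix of rank 12; reducing to Smith normal form yields diagonal entries (1,1,1,1,1,1,1,1,1,1,1,2).

Reading off H_k = ker ∂_k / im ∂_{k+1}:

  H_0: rank C_0 − rank ∂_1 = 7 − 6 = 1, and the invariant factors of ∂_1 are all 1, so H_0 ≅ Z.
  H_1: rank ker ∂_1 − rank ∂_2 = (18 − 6) − 12 = 0, and ∂_2 has invariant factor 2 > 1, so H_1 ≅ Z/2.
  H_2: rank ker ∂_2 − rank ∂_3 = (12 − 12) − 0 = 0, and there is no ∂_3, so H_2 ≅ 0.

H_0 ≅ Z,  H_1 ≅ Z/2,  H_2 = 0.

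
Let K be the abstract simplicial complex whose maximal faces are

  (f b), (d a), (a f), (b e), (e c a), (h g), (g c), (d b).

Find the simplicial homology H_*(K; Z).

Take the total order a < b < c < d < e < f < g < h on the vertex set. Then K (dimension 2) consists of the simplices:

  0-simplices (8): a, b, c, d, e, f, g, h
  1-simplices (10): ac, ad, ae, af, bd, be, bf, ce, cg, gh
  2-simplices (1): ace

Hence C_0 ≅ Z^8, C_1 ≅ Z^10, C_2 ≅ Z^1.

Boundary ∂_1: C_1 → C_0 maps an edge to its endpoints' difference, ∂[p,q] = q − p. For instance
  ∂gh = h − g.
The resulting 8×10 matrix has rank 7, and its Smith normal form has invariant factors (1,1,1,1,1,1,1).

Boundary ∂_2: C_2 → C_1 acts by ∂[p,q,r] = [q,r] − [p,r] + [p,q]. For instance
  ∂ace = ce − ae + ac.
The resulting 10×1 matrix has rank 1, and its Smith normal form has invariant factors (1).

Now H_k = ker ∂_k / im ∂_{k+1}, so:

  H_0: rank C_0 − rank ∂_1 = 8 − 7 = 1, and the invariant factors of ∂_1 are all 1, so H_0 = Z.
  H_1: rank ker ∂_1 − rank ∂_2 = (10 − 7) − 1 = 2, and the invariant factors of ∂_2 are all 1, so H_1 = Z^2.
  H_2: rank ker ∂_2 − rank ∂_3 = (1 − 1) − 0 = 0, and there is no ∂_3, so H_2 = 0.

As a check, the Euler characteristic is 8 − 10 + 1 = -1, which agrees with 1 − 2 + 0 = -1.

H_0 ≅ Z,  H_1 ≅ Z^2,  H_2 = 0.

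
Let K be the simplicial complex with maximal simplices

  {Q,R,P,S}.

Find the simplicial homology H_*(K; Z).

Order the vertices as P < Q < R < S. Listing each simplex with vertices in this order, K has dimension 3 with simplices:

  0-simplices (4): P, Q, R, S
  1-simplices (6): PQ, PR, PS, QR, QS, RS
  2-simplices (4): PQR, PQS, PRS, QRS
  3-simplices (1): PQRS

giving chain groups C_0 ≅ Z^4, C_1 ≅ Z^6, C_2 ≅ Z^4, C_3 ≅ Z^1.

Boundary ∂_1: C_1 → C_0 maps an edge to its endpoints' difference, ∂[p,q] = q − p. For instance
  ∂QS = S − Q.
The 4×6 boundary matrix has rank 3 and Smith normal form diag(1,1,1).

The boundary map ∂_2: C_2 → C_1 sends each 2-simplex [p,q,r] to [q,r] − [p,r] + [p,q]. For instance
  ∂PQR = QR − PR + PQ,
  ∂PRS = RS − PS + PR.
The resulting 6×4 matrix has rank 3, and its Smith normal form has invariant factors (1,1,1).

∂_3: C_3 → C_2 sends each 3-simplex σ to the alternating sum Σ_i (−1)^i (σ with its i-th vertex removed). For instance
  ∂PQRS = QRS − PRS + PQS − PQR.
The 4×1 boundary matrix has rank 1 and Smith normal form diag(1).

From H_k ≅ ker(∂_k) / im(∂_{k+1}) we obtain:

  H_0: rank C_0 − rank ∂_1 = 4 − 3 = 1, and the invariant factors of ∂_1 are all 1, so H_0 = Z.
  H_1: rank ker ∂_1 − rank ∂_2 = (6 − 3) − 3 = 0, and the invariant factors of ∂_2 are all 1, so H_1 = 0.
  H_2: rank ker ∂_2 − rank ∂_3 = (4 − 3) − 1 = 0, and the invariant factors of ∂_3 are all 1, so H_2 = 0.
  H_3: rank ker ∂_3 − rank ∂_4 = (1 − 1) − 0 = 0, and there is no ∂_4, so H_3 = 0.

As a check, the Euler characteristic is 4 − 6 + 4 − 1 = 1, which agrees with 1 − 0 + 0 − 0 = 1.

H_0 = Z,  H_1 = 0,  H_2 = 0,  H_3 = 0.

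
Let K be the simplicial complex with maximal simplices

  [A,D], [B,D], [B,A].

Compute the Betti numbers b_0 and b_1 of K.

Take the total order A < B < D on the vertex set. Then K (dimension 1) consists of the simplices:

  0-simplices (3): A, B, D
  1-simplices (3): AB, AD, BD

giving chain groups C_0 ≅ Z^3, C_1 ≅ Z^3.

∂_1: C_1 → C_0 sends each edge [p,q] (with p < q) to q − p. For instance
  ∂AD = D − A.
The resulting 3×3 matrix has rank 2, and its Smith normal form has invariant factors (1,1).

From H_k ≅ ker(∂_k) / im(∂_{k+1}) we obtain:

  H_0: rank C_0 − rank ∂_1 = 3 − 2 = 1, and the invariant factors of ∂_1 are all 1, so H_0 ≅ Z.
  H_1: rank ker ∂_1 − rank ∂_2 = (3 − 2) − 0 = 1, and there is no ∂_2, so H_1 ≅ Z.

As a check, the Euler characteristic is 3 − 3 = 0, which agrees with 1 − 1 = 0.

Hence the Betti numbers are b_0 = 1, b_1 = 1.

b_0 = 1, b_1 = 1.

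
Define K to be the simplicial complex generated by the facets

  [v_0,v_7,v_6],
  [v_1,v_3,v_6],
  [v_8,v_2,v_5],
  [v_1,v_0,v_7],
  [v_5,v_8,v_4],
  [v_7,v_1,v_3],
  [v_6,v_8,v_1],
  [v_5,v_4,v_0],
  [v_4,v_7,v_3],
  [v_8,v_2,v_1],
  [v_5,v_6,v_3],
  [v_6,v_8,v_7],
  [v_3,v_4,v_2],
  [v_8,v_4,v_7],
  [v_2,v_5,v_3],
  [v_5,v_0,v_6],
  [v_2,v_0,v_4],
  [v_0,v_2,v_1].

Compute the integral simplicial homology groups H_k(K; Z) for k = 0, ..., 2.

H_0 ≅ Z,  H_1 ≅ Z × Z/2,  H_2 = 0.

Take the total order v_0 < v_1 < v_2 < v_3 < v_4 < v_5 < v_6 < v_7 < v_8 on the vertex set. Then K (dimension 2) consists of the simplices:

  0-simplices (9): [v_0], [v_1], [v_2], [v_3], [v_4], [v_5], [v_6], [v_7], [v_8]
  1-simplices (27): (27 of them)
  2-simplices (18): (18 of them)

giving chain groups C_0 ≅ Z^9, C_1 ≅ Z^27, C_2 ≅ Z^18.

Boundary ∂_1: C_1 → C_0 sends each edge [p,q] (with p < q) to q − p.
As a 9×27 matrix over Z this has rank 8, with invariant factors (1,1,1,1,1,1,1,1).

The boundary map ∂_2: C_2 → C_1 maps a triangle to the signed sum of its edges. For instance
  ∂[v_4,v_7,v_8] = [v_7,v_8] − [v_4,v_8] + [v_4,v_7],
  ∂[v_2,v_3,v_5] = [v_3,v_5] − [v_2,v_5] + [v_2,v_3].
The resulting 27×18 matrix has rank 18, and its Smith normal form has invariant factors (1,1,1,1,1,1,1,1,1,1,1,1,1,1,1,1,1,2).

Now H_k = ker ∂_k / im ∂_{k+1}, so:

  H_0: rank C_0 − rank ∂_1 = 9 − 8 = 1, and the invariant factors of ∂_1 are all 1, so H_0 = Z.
  H_1: rank ker ∂_1 − rank ∂_2 = (27 − 8) − 18 = 1, and ∂_2 has invariant factor 2 > 1, so H_1 = Z × Z/2.
  H_2: rank ker ∂_2 − rank ∂_3 = (18 − 18) − 0 = 0, and there is no ∂_3, so H_2 = 0.

(K is a triangulation of the Klein bottle.)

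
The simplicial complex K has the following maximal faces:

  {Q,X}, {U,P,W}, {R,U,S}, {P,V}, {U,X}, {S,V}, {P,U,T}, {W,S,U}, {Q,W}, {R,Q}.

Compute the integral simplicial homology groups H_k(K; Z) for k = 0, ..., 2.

We work with the vertex ordering P < Q < R < S < T < U < V < W < X. The simplices of K, each written with vertices in increasing order, are:

  0-simplices (9): P, Q, R, S, T, U, V, W, X
  1-simplices (15): PT, PU, PV, PW, QR, QW, QX, RS, RU, SU, SV, SW, TU, UW, UX
  2-simplices (4): PTU, PUW, RSU, SUW

giving chain groups C_0 ≅ Z^9, C_1 ≅ Z^15, C_2 ≅ Z^4.

Boundary ∂_1: C_1 → C_0 is given by ∂[p,q] = [q] − [p]. For instance
  ∂PU = U − P.
The 9×15 boundary matrix has rank 8 and Smith normal form diag(1,1,1,1,1,1,1,1).

∂_2: C_2 → C_1 acts by ∂[p,q,r] = [q,r] − [p,r] + [p,q]. For instance
  ∂SUW = UW − SW + SU,
  ∂RSU = SU − RU + RS.
The resulting 15×4 matrix has rank 4, and its Smith normal form has invariant factors (1,1,1,1).

Reading off H_k = ker ∂_k / im ∂_{k+1}:

  H_0: rank C_0 − rank ∂_1 = 9 − 8 = 1, and the invariant factors of ∂_1 are all 1, so H_0 ≅ Z.
  H_1: rank ker ∂_1 − rank ∂_2 = (15 − 8) − 4 = 3, and the invariant factors of ∂_2 are all 1, so H_1 ≅ Z^3.
  H_2: rank ker ∂_2 − rank ∂_3 = (4 − 4) − 0 = 0, and there is no ∂_3, so H_2 ≅ 0.

As a check, the Euler characteristic is 9 − 15 + 4 = -2, which agrees with 1 − 3 + 0 = -2.

H_0 ≅ Z,  H_1 ≅ Z^3,  H_2 = 0.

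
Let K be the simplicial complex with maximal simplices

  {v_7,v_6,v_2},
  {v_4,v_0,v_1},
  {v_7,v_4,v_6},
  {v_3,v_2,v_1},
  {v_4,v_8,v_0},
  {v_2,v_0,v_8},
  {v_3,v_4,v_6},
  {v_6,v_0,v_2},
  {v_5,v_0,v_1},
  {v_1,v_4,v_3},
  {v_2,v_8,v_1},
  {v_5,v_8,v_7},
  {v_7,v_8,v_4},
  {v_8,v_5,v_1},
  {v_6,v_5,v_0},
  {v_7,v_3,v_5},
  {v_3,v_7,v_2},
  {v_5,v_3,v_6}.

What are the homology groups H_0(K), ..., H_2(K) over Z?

H_0 = Z,  H_1 = Z ⊕ Z_2,  H_2 = 0.

K has 9 vertices, 27 edges, 18 triangles.
rank ∂_0 = 0, rank ∂_1 = 8 ⇒ b_0 = 9 − 0 − 8 = 1; all invariant factors of ∂_1 are 1 so no torsion. So H_0 = Z.
rank ∂_1 = 8, rank ∂_2 = 18 ⇒ b_1 = 27 − 8 − 18 = 1; ∂_2 has invariant factor(s) [2] giving torsion. So H_1 = Z ⊕ Z_2.
rank ∂_2 = 18, rank ∂_3 = 0 ⇒ b_2 = 18 − 18 − 0 = 0. So H_2 = 0.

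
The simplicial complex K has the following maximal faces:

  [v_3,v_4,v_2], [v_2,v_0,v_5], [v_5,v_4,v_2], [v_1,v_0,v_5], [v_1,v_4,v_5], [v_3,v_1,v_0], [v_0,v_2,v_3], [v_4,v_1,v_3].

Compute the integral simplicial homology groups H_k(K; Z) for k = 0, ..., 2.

H_0 ≅ Z,  H_1 = 0,  H_2 ≅ Z.

Fix the vertex order v_0 < v_1 < v_2 < v_3 < v_4 < v_5 and write every simplex with vertices in increasing order. Then dim K = 2 and the simplices of K are:

  0-simplices (6): [v_0], [v_1], [v_2], [v_3], [v_4], [v_5]
  1-simplices (12): [v_0,v_1], [v_0,v_2], [v_0,v_3], [v_0,v_5], [v_1,v_3], [v_1,v_4], [v_1,v_5], [v_2,v_3], [v_2,v_4], [v_2,v_5], [v_3,v_4], [v_4,v_5]
  2-simplices (8): [v_0,v_1,v_3], [v_0,v_1,v_5], [v_0,v_2,v_3], [v_0,v_2,v_5], [v_1,v_3,v_4], [v_1,v_4,v_5], [v_2,v_3,v_4], [v_2,v_4,v_5]

giving chain groups C_0 ≅ Z^6, C_1 ≅ Z^12, C_2 ≅ Z^8.

Boundary ∂_1: C_1 → C_0 maps an edge to its endpoints' difference, ∂[p,q] = q − p. For instance
  ∂[v_0,v_3] = [v_3] − [v_0].
The resulting 6×12 matrix has rank 5, and its Smith normal form has invariant factors (1,1,1,1,1).

∂_2: C_2 → C_1 maps a triangle to the signed sum of its edges. For instance
  ∂[v_2,v_4,v_5] = [v_4,v_5] − [v_2,v_5] + [v_2,v_4],
  ∂[v_1,v_4,v_5] = [v_4,v_5] − [v_1,v_5] + [v_1,v_4].
As a 12×8 matrix over Z this has rank 7, with invariant factors (1,1,1,1,1,1,1).

Now H_k = ker ∂_k / im ∂_{k+1}, so:

  H_0: rank C_0 − rank ∂_1 = 6 − 5 = 1, and the invariant factors of ∂_1 are all 1, so H_0 = Z.
  H_1: rank ker ∂_1 − rank ∂_2 = (12 − 5) − 7 = 0, and the invariant factors of ∂_2 are all 1, so H_1 = 0.
  H_2: rank ker ∂_2 − rank ∂_3 = (8 − 7) − 0 = 1, and there is no ∂_3, so H_2 = Z.

As a check, the Euler characteristic is 6 − 12 + 8 = 2, which agrees with 1 − 0 + 1 = 2.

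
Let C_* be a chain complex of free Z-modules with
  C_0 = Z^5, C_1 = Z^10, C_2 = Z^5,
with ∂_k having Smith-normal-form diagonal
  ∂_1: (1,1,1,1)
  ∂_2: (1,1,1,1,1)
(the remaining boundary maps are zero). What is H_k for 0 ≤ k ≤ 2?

H_0 = Z,  H_1 = Z,  H_2 = 0.

H_0: b_0 = 5 − 0 − 4 = 1; torsion from ∂_1 factors > 1: none. So H_0 = Z.
H_1: b_1 = 10 − 4 − 5 = 1; torsion from ∂_2 factors > 1: none. So H_1 = Z.
H_2: b_2 = 5 − 5 − 0 = 0; torsion from ∂_3 factors > 1: none. So H_2 = 0.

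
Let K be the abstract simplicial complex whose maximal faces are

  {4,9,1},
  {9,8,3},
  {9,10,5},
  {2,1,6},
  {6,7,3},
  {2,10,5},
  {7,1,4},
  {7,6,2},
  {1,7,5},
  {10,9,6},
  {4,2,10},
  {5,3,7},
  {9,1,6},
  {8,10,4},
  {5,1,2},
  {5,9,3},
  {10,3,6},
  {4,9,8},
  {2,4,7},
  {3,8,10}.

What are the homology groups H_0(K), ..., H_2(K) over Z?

We work with the vertex ordering 1 < 2 < 3 < 4 < 5 < 6 < 7 < 8 < 9 < 10. The simplices of K, each written with vertices in increasing order, are:

  0-simplices (10): [1], [2], [3], [4], [5], [6], [7], [8], [9], [10]
  1-simplices (30): (30 of them)
  2-simplices (20): (20 of them)

so the chain groups are C_0 ≅ Z^10, C_1 ≅ Z^30, C_2 ≅ Z^20.

The boundary map ∂_1: C_1 → C_0 maps an edge to its endpoints' difference, ∂[p,q] = q − p.
As a 10×30 matrix over Z this has rank 9, with invariant factors (1,1,1,1,1,1,1,1,1).

Boundary ∂_2: C_2 → C_1 acts by ∂[p,q,r] = [q,r] − [p,r] + [p,q]. For instance
  ∂[1,2,6] = [2,6] − [1,6] + [1,2],
  ∂[3,5,9] = [5,9] − [3,9] + [3,5].
The 30×20 boundary matrix has rank 20 and Smith normal form diag(1,1,1,1,1,1,1,1,1,1,1,1,1,1,1,1,1,1,1,2).

From H_k ≅ ker(∂_k) / im(∂_{k+1}) we obtain:

  H_0: rank C_0 − rank ∂_1 = 10 − 9 = 1, and the invariant factors of ∂_1 are all 1, so H_0 = Z.
  H_1: rank ker ∂_1 − rank ∂_2 = (30 − 9) − 20 = 1, and ∂_2 has invariant factor 2 > 1, so H_1 = Z ⊕ Z/2.
  H_2: rank ker ∂_2 − rank ∂_3 = (20 − 20) − 0 = 0, and there is no ∂_3, so H_2 = 0.

As a check, the Euler characteristic is 10 − 30 + 20 = 0, which agrees with 1 − 1 + 0 = 0.
(K is a triangulation of the Klein bottle.)

H_0 = Z,  H_1 = Z ⊕ Z/2,  H_2 = 0.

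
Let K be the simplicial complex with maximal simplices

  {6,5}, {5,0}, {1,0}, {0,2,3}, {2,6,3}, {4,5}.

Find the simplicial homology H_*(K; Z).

H_0 = Z,  H_1 = Z,  H_2 = 0.

We work with the vertex ordering 0 < 1 < 2 < 3 < 4 < 5 < 6. The simplices of K, each written with vertices in increasing order, are:

  0-simplices (7): [0], [1], [2], [3], [4], [5], [6]
  1-simplices (9): [0,1], [0,2], [0,3], [0,5], [2,3], [2,6], [3,6], [4,5], [5,6]
  2-simplices (2): [0,2,3], [2,3,6]

Hence C_0 ≅ Z^7, C_1 ≅ Z^9, C_2 ≅ Z^2.

Boundary ∂_1: C_1 → C_0 sends each edge [p,q] (with p < q) to q − p.
As a 7×9 matrix over Z this has rank 6, with invariant factors (1,1,1,1,1,1).

∂_2: C_2 → C_1 acts by ∂[p,q,r] = [q,r] − [p,r] + [p,q]. For instance
  ∂[2,3,6] = [3,6] − [2,6] + [2,3],
  ∂[0,2,3] = [2,3] − [0,3] + [0,2].
The 9×2 boundary matrix has rank 2 and Smith normal form diag(1,1).

Reading off H_k = ker ∂_k / im ∂_{k+1}:

  H_0: rank C_0 − rank ∂_1 = 7 − 6 = 1, and the invariant factors of ∂_1 are all 1, so H_0 = Z.
  H_1: rank ker ∂_1 − rank ∂_2 = (9 − 6) − 2 = 1, and the invariant factors of ∂_2 are all 1, so H_1 = Z.
  H_2: rank ker ∂_2 − rank ∂_3 = (2 − 2) − 0 = 0, and there is no ∂_3, so H_2 = 0.

As a check, the Euler characteristic is 7 − 9 + 2 = 0, which agrees with 1 − 1 + 0 = 0.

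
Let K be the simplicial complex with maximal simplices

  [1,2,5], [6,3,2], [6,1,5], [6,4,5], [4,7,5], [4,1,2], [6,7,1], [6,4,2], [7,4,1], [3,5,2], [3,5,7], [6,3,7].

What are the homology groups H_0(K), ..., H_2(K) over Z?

H_0 = Z,  H_1 = Z/2,  H_2 = 0.

Take the total order 1 < 2 < 3 < 4 < 5 < 6 < 7 on the vertex set. Then K (dimension 2) consists of the simplices:

  0-simplices (7): [1], [2], [3], [4], [5], [6], [7]
  1-simplices (18): [1,2], [1,4], [1,5], [1,6], [1,7], [2,3], [2,4], [2,5], [2,6], [3,5], [3,6], [3,7], [4,5], [4,6], [4,7], [5,6], [5,7], [6,7]
  2-simplices (12): [1,2,4], [1,2,5], [1,4,7], [1,5,6], [1,6,7], [2,3,5], [2,3,6], [2,4,6], [3,5,7], [3,6,7], [4,5,6], [4,5,7]

so the chain groups are C_0 ≅ Z^7, C_1 ≅ Z^18, C_2 ≅ Z^12.

Boundary ∂_1: C_1 → C_0 maps an edge to its endpoints' difference, ∂[p,q] = q − p.
This gives a 7×18 integer matrix of rank 6; reducing to Smith normal form yields diagonal entries (1,1,1,1,1,1).

∂_2: C_2 → C_1 maps a triangle to the signed sum of its edges. For instance
  ∂[2,3,5] = [3,5] − [2,5] + [2,3],
  ∂[3,6,7] = [6,7] − [3,7] + [3,6].
The resulting 18×12 matrix has rank 12, and its Smith normal form has invariant factors (1,1,1,1,1,1,1,1,1,1,1,2).

Now H_k = ker ∂_k / im ∂_{k+1}, so:

  H_0: rank C_0 − rank ∂_1 = 7 − 6 = 1, and the invariant factors of ∂_1 are all 1, so H_0 = Z.
  H_1: rank ker ∂_1 − rank ∂_2 = (18 − 6) − 12 = 0, and ∂_2 has invariant factor 2 > 1, so H_1 = Z/2.
  H_2: rank ker ∂_2 − rank ∂_3 = (12 − 12) − 0 = 0, and there is no ∂_3, so H_2 = 0.

As a check, the Euler characteristic is 7 − 18 + 12 = 1, which agrees with 1 − 0 + 0 = 1.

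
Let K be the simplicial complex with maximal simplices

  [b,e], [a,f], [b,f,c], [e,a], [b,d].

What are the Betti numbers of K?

b_0 = 1, b_1 = 1, b_2 = 0.

Take the total order a < b < c < d < e < f on the vertex set. Then K (dimension 2) consists of the simplices:

  0-simplices (6): a, b, c, d, e, f
  1-simplices (7): ae, af, bc, bd, be, bf, cf
  2-simplices (1): bcf

giving chain groups C_0 ≅ Z^6, C_1 ≅ Z^7, C_2 ≅ Z^1.

Boundary ∂_1: C_1 → C_0 is given by ∂[p,q] = [q] − [p]. For instance
  ∂bf = f − b.
The 6×7 boundary matrix has rank 5 and Smith normal form diag(1,1,1,1,1).

Boundary ∂_2: C_2 → C_1 acts by ∂[p,q,r] = [q,r] − [p,r] + [p,q]. For instance
  ∂bcf = cf − bf + bc.
The 7×1 boundary matrix has rank 1 and Smith normal form diag(1).

Reading off H_k = ker ∂_k / im ∂_{k+1}:

  H_0: rank C_0 − rank ∂_1 = 6 − 5 = 1, and the invariant factors of ∂_1 are all 1, so H_0 = Z.
  H_1: rank ker ∂_1 − rank ∂_2 = (7 − 5) − 1 = 1, and the invariant factors of ∂_2 are all 1, so H_1 = Z.
  H_2: rank ker ∂_2 − rank ∂_3 = (1 − 1) − 0 = 0, and there is no ∂_3, so H_2 = 0.

Hence the Betti numbers are b_0 = 1, b_1 = 1, b_2 = 0.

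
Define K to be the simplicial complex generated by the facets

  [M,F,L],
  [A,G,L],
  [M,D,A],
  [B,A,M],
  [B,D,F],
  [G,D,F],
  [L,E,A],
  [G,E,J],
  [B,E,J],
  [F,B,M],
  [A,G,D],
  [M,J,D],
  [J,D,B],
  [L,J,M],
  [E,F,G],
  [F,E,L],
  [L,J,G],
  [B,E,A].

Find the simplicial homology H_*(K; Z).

H_0 ≅ Z,  H_1 ≅ Z ⊕ Z/2Z,  H_2 = 0.

K has 9 vertices, 27 edges, 18 triangles.
rank ∂_0 = 0, rank ∂_1 = 8 ⇒ b_0 = 9 − 0 − 8 = 1; all invariant factors of ∂_1 are 1 so no torsion. So H_0 = Z.
rank ∂_1 = 8, rank ∂_2 = 18 ⇒ b_1 = 27 − 8 − 18 = 1; ∂_2 has invariant factor(s) [2] giving torsion. So H_1 = Z ⊕ Z/2Z.
rank ∂_2 = 18, rank ∂_3 = 0 ⇒ b_2 = 18 − 18 − 0 = 0. So H_2 = 0.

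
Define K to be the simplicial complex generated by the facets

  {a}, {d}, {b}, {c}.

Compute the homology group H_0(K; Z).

H_0 ≅ Z^4.

Take the total order a < b < c < d on the vertex set. Then K (dimension 0) consists of the simplices:

  0-simplices (4): a, b, c, d

Hence C_0 ≅ Z^4.

Reading off H_k = ker ∂_k / im ∂_{k+1}:

  H_0: rank C_0 − rank ∂_1 = 4 − 0 = 4, and there is no ∂_1, so H_0 ≅ Z^4.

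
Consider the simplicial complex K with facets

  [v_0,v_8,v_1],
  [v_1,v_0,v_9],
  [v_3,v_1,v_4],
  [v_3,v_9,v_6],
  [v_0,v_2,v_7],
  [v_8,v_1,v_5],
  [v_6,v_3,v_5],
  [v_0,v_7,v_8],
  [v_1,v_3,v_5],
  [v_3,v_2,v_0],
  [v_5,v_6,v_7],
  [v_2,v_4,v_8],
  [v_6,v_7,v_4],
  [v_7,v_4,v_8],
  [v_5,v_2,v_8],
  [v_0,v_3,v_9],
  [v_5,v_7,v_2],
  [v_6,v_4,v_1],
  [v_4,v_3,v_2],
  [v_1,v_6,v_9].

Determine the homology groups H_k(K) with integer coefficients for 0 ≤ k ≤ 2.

H_0 = Z,  H_1 = Z ⊕ Z/2,  H_2 = 0.

K has 10 vertices, 30 edges, 20 triangles.
rank ∂_0 = 0, rank ∂_1 = 9 ⇒ b_0 = 10 − 0 − 9 = 1; all invariant factors of ∂_1 are 1 so no torsion. So H_0 ≅ Z.
rank ∂_1 = 9, rank ∂_2 = 20 ⇒ b_1 = 30 − 9 − 20 = 1; ∂_2 has invariant factor(s) [2] giving torsion. So H_1 ≅ Z ⊕ Z/2.
rank ∂_2 = 20, rank ∂_3 = 0 ⇒ b_2 = 20 − 20 − 0 = 0. So H_2 ≅ 0.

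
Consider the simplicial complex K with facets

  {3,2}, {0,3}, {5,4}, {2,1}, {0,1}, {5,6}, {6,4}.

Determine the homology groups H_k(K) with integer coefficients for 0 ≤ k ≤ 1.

Take the total order 0 < 1 < 2 < 3 < 4 < 5 < 6 on the vertex set. Then K (dimension 1) consists of the simplices:

  0-simplices (7): [0], [1], [2], [3], [4], [5], [6]
  1-simplices (7): [0,1], [0,3], [1,2], [2,3], [4,5], [4,6], [5,6]

Hence C_0 ≅ Z^7, C_1 ≅ Z^7.

∂_1: C_1 → C_0 maps an edge to its endpoints' difference, ∂[p,q] = q − p.
The 7×7 boundary matrix has rank 5 and Smith normal form diag(1,1,1,1,1).

Now H_k = ker ∂_k / im ∂_{k+1}, so:

  H_0: rank C_0 − rank ∂_1 = 7 − 5 = 2, and the invariant factors of ∂_1 are all 1, so H_0 ≅ Z^2.
  H_1: rank ker ∂_1 − rank ∂_2 = (7 − 5) − 0 = 2, and there is no ∂_2, so H_1 ≅ Z^2.

H_0 = Z^2,  H_1 = Z^2.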